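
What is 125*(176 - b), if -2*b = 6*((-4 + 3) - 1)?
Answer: 21250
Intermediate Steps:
b = 6 (b = -3*((-4 + 3) - 1) = -3*(-1 - 1) = -3*(-2) = -½*(-12) = 6)
125*(176 - b) = 125*(176 - 1*6) = 125*(176 - 6) = 125*170 = 21250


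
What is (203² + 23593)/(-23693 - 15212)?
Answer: -64802/38905 ≈ -1.6656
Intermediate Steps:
(203² + 23593)/(-23693 - 15212) = (41209 + 23593)/(-38905) = 64802*(-1/38905) = -64802/38905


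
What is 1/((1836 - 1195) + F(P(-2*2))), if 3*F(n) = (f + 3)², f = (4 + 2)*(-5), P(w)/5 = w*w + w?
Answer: 1/884 ≈ 0.0011312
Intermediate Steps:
P(w) = 5*w + 5*w² (P(w) = 5*(w*w + w) = 5*(w² + w) = 5*(w + w²) = 5*w + 5*w²)
f = -30 (f = 6*(-5) = -30)
F(n) = 243 (F(n) = (-30 + 3)²/3 = (⅓)*(-27)² = (⅓)*729 = 243)
1/((1836 - 1195) + F(P(-2*2))) = 1/((1836 - 1195) + 243) = 1/(641 + 243) = 1/884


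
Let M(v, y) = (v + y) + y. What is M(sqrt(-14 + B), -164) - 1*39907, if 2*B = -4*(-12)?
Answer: -40235 + sqrt(10) ≈ -40232.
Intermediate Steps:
B = 24 (B = (-4*(-12))/2 = (1/2)*48 = 24)
M(v, y) = v + 2*y
M(sqrt(-14 + B), -164) - 1*39907 = (sqrt(-14 + 24) + 2*(-164)) - 1*39907 = (sqrt(10) - 328) - 39907 = (-328 + sqrt(10)) - 39907 = -40235 + sqrt(10)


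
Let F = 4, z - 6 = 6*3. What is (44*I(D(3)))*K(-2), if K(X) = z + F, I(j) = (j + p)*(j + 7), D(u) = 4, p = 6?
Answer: 135520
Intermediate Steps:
z = 24 (z = 6 + 6*3 = 6 + 18 = 24)
I(j) = (6 + j)*(7 + j) (I(j) = (j + 6)*(j + 7) = (6 + j)*(7 + j))
K(X) = 28 (K(X) = 24 + 4 = 28)
(44*I(D(3)))*K(-2) = (44*(42 + 4² + 13*4))*28 = (44*(42 + 16 + 52))*28 = (44*110)*28 = 4840*28 = 135520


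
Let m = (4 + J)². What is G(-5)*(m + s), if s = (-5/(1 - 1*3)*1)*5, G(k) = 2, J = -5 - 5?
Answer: 97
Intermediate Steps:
J = -10
s = 25/2 (s = (-5/(1 - 3)*1)*5 = (-5/(-2)*1)*5 = (-5*(-½)*1)*5 = ((5/2)*1)*5 = (5/2)*5 = 25/2 ≈ 12.500)
m = 36 (m = (4 - 10)² = (-6)² = 36)
G(-5)*(m + s) = 2*(36 + 25/2) = 2*(97/2) = 97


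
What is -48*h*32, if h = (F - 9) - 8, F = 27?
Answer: -15360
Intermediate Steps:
h = 10 (h = (27 - 9) - 8 = 18 - 8 = 10)
-48*h*32 = -48*10*32 = -480*32 = -15360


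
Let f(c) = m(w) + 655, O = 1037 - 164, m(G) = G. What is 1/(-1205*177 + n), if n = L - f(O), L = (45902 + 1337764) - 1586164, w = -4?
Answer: -1/416434 ≈ -2.4013e-6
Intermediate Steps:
O = 873
f(c) = 651 (f(c) = -4 + 655 = 651)
L = -202498 (L = 1383666 - 1586164 = -202498)
n = -203149 (n = -202498 - 1*651 = -202498 - 651 = -203149)
1/(-1205*177 + n) = 1/(-1205*177 - 203149) = 1/(-213285 - 203149) = 1/(-416434) = -1/416434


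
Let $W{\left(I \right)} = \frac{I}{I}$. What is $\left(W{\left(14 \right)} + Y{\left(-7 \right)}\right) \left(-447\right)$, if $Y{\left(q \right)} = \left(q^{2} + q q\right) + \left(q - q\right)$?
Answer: $-44253$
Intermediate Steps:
$W{\left(I \right)} = 1$
$Y{\left(q \right)} = 2 q^{2}$ ($Y{\left(q \right)} = \left(q^{2} + q^{2}\right) + 0 = 2 q^{2} + 0 = 2 q^{2}$)
$\left(W{\left(14 \right)} + Y{\left(-7 \right)}\right) \left(-447\right) = \left(1 + 2 \left(-7\right)^{2}\right) \left(-447\right) = \left(1 + 2 \cdot 49\right) \left(-447\right) = \left(1 + 98\right) \left(-447\right) = 99 \left(-447\right) = -44253$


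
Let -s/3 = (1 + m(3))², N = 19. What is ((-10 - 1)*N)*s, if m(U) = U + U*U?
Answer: 105963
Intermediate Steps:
m(U) = U + U²
s = -507 (s = -3*(1 + 3*(1 + 3))² = -3*(1 + 3*4)² = -3*(1 + 12)² = -3*13² = -3*169 = -507)
((-10 - 1)*N)*s = ((-10 - 1)*19)*(-507) = -11*19*(-507) = -209*(-507) = 105963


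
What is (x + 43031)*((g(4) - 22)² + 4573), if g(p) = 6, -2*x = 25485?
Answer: 292526333/2 ≈ 1.4626e+8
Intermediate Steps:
x = -25485/2 (x = -½*25485 = -25485/2 ≈ -12743.)
(x + 43031)*((g(4) - 22)² + 4573) = (-25485/2 + 43031)*((6 - 22)² + 4573) = 60577*((-16)² + 4573)/2 = 60577*(256 + 4573)/2 = (60577/2)*4829 = 292526333/2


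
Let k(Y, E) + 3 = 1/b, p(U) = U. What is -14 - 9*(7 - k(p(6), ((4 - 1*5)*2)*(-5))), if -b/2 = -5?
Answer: -1031/10 ≈ -103.10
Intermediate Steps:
b = 10 (b = -2*(-5) = 10)
k(Y, E) = -29/10 (k(Y, E) = -3 + 1/10 = -3 + ⅒ = -29/10)
-14 - 9*(7 - k(p(6), ((4 - 1*5)*2)*(-5))) = -14 - 9*(7 - 1*(-29/10)) = -14 - 9*(7 + 29/10) = -14 - 9*99/10 = -14 - 891/10 = -1031/10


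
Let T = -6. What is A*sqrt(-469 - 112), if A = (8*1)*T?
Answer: -48*I*sqrt(581) ≈ -1157.0*I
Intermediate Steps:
A = -48 (A = (8*1)*(-6) = 8*(-6) = -48)
A*sqrt(-469 - 112) = -48*sqrt(-469 - 112) = -48*I*sqrt(581)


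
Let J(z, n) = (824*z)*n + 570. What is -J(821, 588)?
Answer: -397784922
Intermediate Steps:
J(z, n) = 570 + 824*n*z (J(z, n) = 824*n*z + 570 = 570 + 824*n*z)
-J(821, 588) = -(570 + 824*588*821) = -(570 + 397784352) = -1*397784922 = -397784922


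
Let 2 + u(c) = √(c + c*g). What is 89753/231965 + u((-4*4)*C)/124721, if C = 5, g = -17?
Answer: 11193619983/28930906765 + 16*√5/124721 ≈ 0.38720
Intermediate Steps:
u(c) = -2 + 4*√(-c) (u(c) = -2 + √(c + c*(-17)) = -2 + √(c - 17*c) = -2 + √(-16*c) = -2 + 4*√(-c))
89753/231965 + u((-4*4)*C)/124721 = 89753/231965 + (-2 + 4*√(-(-4*4)*5))/124721 = 89753*(1/231965) + (-2 + 4*√(-(-16)*5))*(1/124721) = 89753/231965 + (-2 + 4*√(-1*(-80)))*(1/124721) = 89753/231965 + (-2 + 4*√80)*(1/124721) = 89753/231965 + (-2 + 4*(4*√5))*(1/124721) = 89753/231965 + (-2 + 16*√5)*(1/124721) = 89753/231965 + (-2/124721 + 16*√5/124721) = 11193619983/28930906765 + 16*√5/124721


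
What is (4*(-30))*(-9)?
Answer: 1080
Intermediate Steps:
(4*(-30))*(-9) = -120*(-9) = 1080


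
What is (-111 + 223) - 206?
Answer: -94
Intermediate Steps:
(-111 + 223) - 206 = 112 - 206 = -94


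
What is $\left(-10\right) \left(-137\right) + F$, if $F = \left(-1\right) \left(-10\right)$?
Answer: $1380$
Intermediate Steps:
$F = 10$
$\left(-10\right) \left(-137\right) + F = \left(-10\right) \left(-137\right) + 10 = 1370 + 10 = 1380$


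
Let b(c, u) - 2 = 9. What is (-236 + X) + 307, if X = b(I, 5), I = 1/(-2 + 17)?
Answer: 82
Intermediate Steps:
I = 1/15 ≈ 0.066667
b(c, u) = 11 (b(c, u) = 2 + 9 = 11)
X = 11
(-236 + X) + 307 = (-236 + 11) + 307 = -225 + 307 = 82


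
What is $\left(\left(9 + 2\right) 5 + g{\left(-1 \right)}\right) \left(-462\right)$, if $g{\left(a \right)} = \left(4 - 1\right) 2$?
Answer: $-28182$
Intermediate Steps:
$g{\left(a \right)} = 6$ ($g{\left(a \right)} = 3 \cdot 2 = 6$)
$\left(\left(9 + 2\right) 5 + g{\left(-1 \right)}\right) \left(-462\right) = \left(\left(9 + 2\right) 5 + 6\right) \left(-462\right) = \left(11 \cdot 5 + 6\right) \left(-462\right) = \left(55 + 6\right) \left(-462\right) = 61 \left(-462\right) = -28182$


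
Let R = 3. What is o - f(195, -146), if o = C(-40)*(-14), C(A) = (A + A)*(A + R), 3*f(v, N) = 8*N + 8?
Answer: -123160/3 ≈ -41053.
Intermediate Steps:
f(v, N) = 8/3 + 8*N/3 (f(v, N) = (8*N + 8)/3 = (8 + 8*N)/3 = 8/3 + 8*N/3)
C(A) = 2*A*(3 + A) (C(A) = (A + A)*(A + 3) = (2*A)*(3 + A) = 2*A*(3 + A))
o = -41440 (o = (2*(-40)*(3 - 40))*(-14) = (2*(-40)*(-37))*(-14) = 2960*(-14) = -41440)
o - f(195, -146) = -41440 - (8/3 + (8/3)*(-146)) = -41440 - (8/3 - 1168/3) = -41440 - 1*(-1160/3) = -41440 + 1160/3 = -123160/3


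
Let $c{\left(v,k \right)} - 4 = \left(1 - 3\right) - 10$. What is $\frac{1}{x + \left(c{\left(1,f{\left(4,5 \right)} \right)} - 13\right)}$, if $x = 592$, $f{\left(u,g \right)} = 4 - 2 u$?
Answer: $\frac{1}{571} \approx 0.0017513$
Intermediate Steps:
$c{\left(v,k \right)} = -8$ ($c{\left(v,k \right)} = 4 + \left(\left(1 - 3\right) - 10\right) = 4 - 12 = -8$)
$\frac{1}{x + \left(c{\left(1,f{\left(4,5 \right)} \right)} - 13\right)} = \frac{1}{592 - 21} = \frac{1}{571}$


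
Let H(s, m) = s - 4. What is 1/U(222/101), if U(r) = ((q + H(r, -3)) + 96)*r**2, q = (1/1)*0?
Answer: 1030301/468887976 ≈ 0.0021973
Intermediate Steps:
H(s, m) = -4 + s
q = 0 (q = (1*1)*0 = 1*0 = 0)
U(r) = r**2*(92 + r) (U(r) = ((0 + (-4 + r)) + 96)*r**2 = ((-4 + r) + 96)*r**2 = (92 + r)*r**2 = r**2*(92 + r))
1/U(222/101) = 1/((222/101)**2*(92 + 222/101)) = 1/((49284/10201)*(9514/101)) = 1/(468887976/1030301) = 1030301/468887976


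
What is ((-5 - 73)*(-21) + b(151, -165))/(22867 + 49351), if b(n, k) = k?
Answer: 1473/72218 ≈ 0.020397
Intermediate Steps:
((-5 - 73)*(-21) + b(151, -165))/(22867 + 49351) = ((-5 - 73)*(-21) - 165)/(22867 + 49351) = (-78*(-21) - 165)/72218 = (1638 - 165)*(1/72218) = 1473*(1/72218) = 1473/72218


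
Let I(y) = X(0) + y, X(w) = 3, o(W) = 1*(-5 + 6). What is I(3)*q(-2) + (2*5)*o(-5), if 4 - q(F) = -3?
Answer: 52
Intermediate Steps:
o(W) = 1 (o(W) = 1*1 = 1)
q(F) = 7 (q(F) = 4 - 1*(-3) = 4 + 3 = 7)
I(y) = 3 + y
I(3)*q(-2) + (2*5)*o(-5) = (3 + 3)*7 + (2*5)*1 = 6*7 + 10*1 = 42 + 10 = 52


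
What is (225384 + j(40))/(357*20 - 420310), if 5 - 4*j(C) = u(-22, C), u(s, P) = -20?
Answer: -901561/1652680 ≈ -0.54551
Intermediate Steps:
j(C) = 25/4 (j(C) = 5/4 - ¼*(-20) = 5/4 + 5 = 25/4)
(225384 + j(40))/(357*20 - 420310) = (225384 + 25/4)/(357*20 - 420310) = 901561/(4*(7140 - 420310)) = (901561/4)/(-413170) = (901561/4)*(-1/413170) = -901561/1652680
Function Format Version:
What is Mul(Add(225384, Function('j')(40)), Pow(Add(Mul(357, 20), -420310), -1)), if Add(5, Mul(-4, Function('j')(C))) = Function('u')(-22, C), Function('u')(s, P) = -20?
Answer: Rational(-901561, 1652680) ≈ -0.54551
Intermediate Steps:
Function('j')(C) = Rational(25, 4) (Function('j')(C) = Add(Rational(5, 4), Mul(Rational(-1, 4), -20)) = Add(Rational(5, 4), 5) = Rational(25, 4))
Mul(Add(225384, Function('j')(40)), Pow(Add(Mul(357, 20), -420310), -1)) = Mul(Add(225384, Rational(25, 4)), Pow(Add(Mul(357, 20), -420310), -1)) = Mul(Rational(901561, 4), Pow(Add(7140, -420310), -1)) = Mul(Rational(901561, 4), Pow(-413170, -1)) = Mul(Rational(901561, 4), Rational(-1, 413170)) = Rational(-901561, 1652680)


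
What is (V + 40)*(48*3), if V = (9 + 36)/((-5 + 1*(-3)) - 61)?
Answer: 130320/23 ≈ 5666.1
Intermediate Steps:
V = -15/23 (V = 45/((-5 - 3) - 61) = 45/(-8 - 61) = 45/(-69) = 45*(-1/69) = -15/23 ≈ -0.65217)
(V + 40)*(48*3) = (-15/23 + 40)*(48*3) = (905/23)*144 = 130320/23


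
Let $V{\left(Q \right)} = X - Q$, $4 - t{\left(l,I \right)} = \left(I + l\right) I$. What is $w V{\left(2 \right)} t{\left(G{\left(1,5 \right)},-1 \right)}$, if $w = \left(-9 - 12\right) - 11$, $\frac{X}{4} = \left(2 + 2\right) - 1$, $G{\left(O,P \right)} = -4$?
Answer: $320$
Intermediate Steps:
$X = 12$ ($X = 4 \left(\left(2 + 2\right) - 1\right) = 4 \left(4 - 1\right) = 4 \cdot 3 = 12$)
$t{\left(l,I \right)} = 4 - I \left(I + l\right)$ ($t{\left(l,I \right)} = 4 - \left(I + l\right) I = 4 - I \left(I + l\right)$)
$V{\left(Q \right)} = 12 - Q$
$w = -32$ ($w = -21 - 11 = -32$)
$w V{\left(2 \right)} t{\left(G{\left(1,5 \right)},-1 \right)} = - 32 \left(12 - 2\right) \left(4 - \left(-1\right)^{2} - \left(-1\right) \left(-4\right)\right) = - 32 \left(12 - 2\right) \left(4 - 1 - 4\right) = \left(-32\right) 10 \left(4 - 1 - 4\right) = \left(-320\right) \left(-1\right) = 320$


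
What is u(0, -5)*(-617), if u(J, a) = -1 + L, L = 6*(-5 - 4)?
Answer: 33935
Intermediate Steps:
L = -54 (L = 6*(-9) = -54)
u(J, a) = -55 (u(J, a) = -1 - 54 = -55)
u(0, -5)*(-617) = -55*(-617) = 33935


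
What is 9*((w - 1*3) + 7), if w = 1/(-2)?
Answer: 63/2 ≈ 31.500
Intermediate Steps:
w = -½ ≈ -0.50000
9*((w - 1*3) + 7) = 9*((-½ - 1*3) + 7) = 9*((-½ - 3) + 7) = 9*(-7/2 + 7) = 9*(7/2) = 63/2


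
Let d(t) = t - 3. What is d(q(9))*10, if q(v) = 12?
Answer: 90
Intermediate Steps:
d(t) = -3 + t
d(q(9))*10 = (-3 + 12)*10 = 9*10 = 90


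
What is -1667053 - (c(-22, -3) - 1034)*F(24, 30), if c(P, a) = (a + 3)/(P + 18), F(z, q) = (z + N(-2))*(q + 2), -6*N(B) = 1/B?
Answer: -2610551/3 ≈ -8.7018e+5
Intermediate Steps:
N(B) = -1/(6*B)
F(z, q) = (2 + q)*(1/12 + z) (F(z, q) = (z - 1/6/(-2))*(q + 2) = (z - 1/6*(-1/2))*(2 + q) = (z + 1/12)*(2 + q) = (1/12 + z)*(2 + q) = (2 + q)*(1/12 + z))
c(P, a) = (3 + a)/(18 + P)
-1667053 - (c(-22, -3) - 1034)*F(24, 30) = -1667053 - ((3 - 3)/(18 - 22) - 1034)*(1/6 + 2*24 + (1/12)*30 + 30*24) = -1667053 - (0/(-4) - 1034)*(1/6 + 48 + 5/2 + 720) = -1667053 - (-1/4*0 - 1034)*2312/3 = -1667053 - (0 - 1034)*2312/3 = -1667053 - (-1034)*2312/3 = -1667053 - 1*(-2390608/3) = -1667053 + 2390608/3 = -2610551/3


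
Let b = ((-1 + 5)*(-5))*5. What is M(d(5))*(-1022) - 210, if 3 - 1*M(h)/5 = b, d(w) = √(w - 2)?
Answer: -526540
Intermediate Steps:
d(w) = √(-2 + w)
b = -100 (b = (4*(-5))*5 = -20*5 = -100)
M(h) = 515 (M(h) = 15 - 5*(-100) = 15 + 500 = 515)
M(d(5))*(-1022) - 210 = 515*(-1022) - 210 = -526330 - 210 = -526540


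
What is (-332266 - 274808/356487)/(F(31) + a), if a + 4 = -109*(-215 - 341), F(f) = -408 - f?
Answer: -118448784350/21446614407 ≈ -5.5230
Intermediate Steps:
a = 60600 (a = -4 - 109*(-215 - 341) = -4 - 109*(-556) = -4 + 60604 = 60600)
(-332266 - 274808/356487)/(F(31) + a) = (-332266 - 274808/356487)/((-408 - 1*31) + 60600) = (-332266 - 274808*1/356487)/((-408 - 31) + 60600) = (-332266 - 274808/356487)/(-439 + 60600) = -118448784350/356487/60161 = -118448784350/356487*1/60161 = -118448784350/21446614407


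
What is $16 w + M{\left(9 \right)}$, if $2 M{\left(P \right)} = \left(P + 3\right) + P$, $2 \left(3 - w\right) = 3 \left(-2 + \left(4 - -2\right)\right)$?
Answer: $- \frac{75}{2} \approx -37.5$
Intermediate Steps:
$w = -3$ ($w = 3 - \frac{3 \left(-2 + \left(4 - -2\right)\right)}{2} = 3 - \frac{3 \left(-2 + \left(4 + 2\right)\right)}{2} = 3 - \frac{3 \left(-2 + 6\right)}{2} = 3 - \frac{3 \cdot 4}{2} = 3 - 6 = -3$)
$M{\left(P \right)} = \frac{3}{2} + P$ ($M{\left(P \right)} = \frac{\left(P + 3\right) + P}{2} = \frac{\left(3 + P\right) + P}{2} = \frac{3 + 2 P}{2} = \frac{3}{2} + P$)
$16 w + M{\left(9 \right)} = 16 \left(-3\right) + \left(\frac{3}{2} + 9\right) = -48 + \frac{21}{2} = - \frac{75}{2}$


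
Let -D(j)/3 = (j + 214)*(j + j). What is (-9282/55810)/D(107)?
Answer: 1547/1916906070 ≈ 8.0703e-7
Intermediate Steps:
D(j) = -6*j*(214 + j) (D(j) = -3*(j + 214)*(j + j) = -3*(214 + j)*2*j = -6*j*(214 + j))
(-9282/55810)/D(107) = (-9282/55810)/((-6*107*(214 + 107))) = (-9282*1/55810)/((-6*107*321)) = -4641/27905/(-206082) = -4641/27905*(-1/206082) = 1547/1916906070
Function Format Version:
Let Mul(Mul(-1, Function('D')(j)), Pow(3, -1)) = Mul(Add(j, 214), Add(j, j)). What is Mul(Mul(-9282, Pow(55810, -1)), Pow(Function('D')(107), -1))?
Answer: Rational(1547, 1916906070) ≈ 8.0703e-7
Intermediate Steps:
Function('D')(j) = Mul(-6, j, Add(214, j)) (Function('D')(j) = Mul(-3, Mul(Add(j, 214), Add(j, j))) = Mul(-3, Mul(Add(214, j), Mul(2, j))) = Mul(-3, Mul(2, j, Add(214, j))) = Mul(-6, j, Add(214, j)))
Mul(Mul(-9282, Pow(55810, -1)), Pow(Function('D')(107), -1)) = Mul(Mul(-9282, Pow(55810, -1)), Pow(Mul(-6, 107, Add(214, 107)), -1)) = Mul(Mul(-9282, Rational(1, 55810)), Pow(Mul(-6, 107, 321), -1)) = Mul(Rational(-4641, 27905), Pow(-206082, -1)) = Mul(Rational(-4641, 27905), Rational(-1, 206082)) = Rational(1547, 1916906070)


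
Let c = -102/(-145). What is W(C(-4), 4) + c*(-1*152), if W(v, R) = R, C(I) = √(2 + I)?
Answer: -14924/145 ≈ -102.92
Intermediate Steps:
c = 102/145 (c = -102*(-1/145) = 102/145 ≈ 0.70345)
W(C(-4), 4) + c*(-1*152) = 4 + 102*(-1*152)/145 = 4 + (102/145)*(-152) = 4 - 15504/145 = -14924/145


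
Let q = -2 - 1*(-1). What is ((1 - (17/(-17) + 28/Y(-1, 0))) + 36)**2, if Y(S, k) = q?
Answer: 4356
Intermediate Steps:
q = -1 (q = -2 + 1 = -1)
Y(S, k) = -1
((1 - (17/(-17) + 28/Y(-1, 0))) + 36)**2 = ((1 - (17/(-17) + 28/(-1))) + 36)**2 = ((1 - (17*(-1/17) + 28*(-1))) + 36)**2 = ((1 - (-1 - 28)) + 36)**2 = ((1 - 1*(-29)) + 36)**2 = ((1 + 29) + 36)**2 = (30 + 36)**2 = 66**2 = 4356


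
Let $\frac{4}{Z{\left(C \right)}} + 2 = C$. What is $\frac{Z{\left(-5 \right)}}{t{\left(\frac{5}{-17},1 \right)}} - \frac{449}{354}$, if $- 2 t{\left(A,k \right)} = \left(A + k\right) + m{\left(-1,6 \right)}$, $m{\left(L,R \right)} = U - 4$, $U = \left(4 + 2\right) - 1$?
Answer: $- \frac{43003}{71862} \approx -0.59841$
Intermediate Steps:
$Z{\left(C \right)} = \frac{4}{-2 + C}$
$U = 5$ ($U = 6 - 1 = 5$)
$m{\left(L,R \right)} = 1$ ($m{\left(L,R \right)} = 5 - 4 = 1$)
$t{\left(A,k \right)} = - \frac{1}{2} - \frac{A}{2} - \frac{k}{2}$ ($t{\left(A,k \right)} = - \frac{\left(A + k\right) + 1}{2} = - \frac{1 + A + k}{2} = - \frac{1}{2} - \frac{A}{2} - \frac{k}{2}$)
$\frac{Z{\left(-5 \right)}}{t{\left(\frac{5}{-17},1 \right)}} - \frac{449}{354} = \frac{4 \frac{1}{-2 - 5}}{- \frac{1}{2} - \frac{5 \frac{1}{-17}}{2} - \frac{1}{2}} - \frac{449}{354} = \frac{4 \frac{1}{-7}}{- \frac{1}{2} - \frac{5 \left(- \frac{1}{17}\right)}{2} - \frac{1}{2}} - \frac{449}{354} = \frac{4 \left(- \frac{1}{7}\right)}{- \frac{1}{2} - - \frac{5}{34} - \frac{1}{2}} - \frac{449}{354} = - \frac{4}{7 \left(- \frac{1}{2} + \frac{5}{34} - \frac{1}{2}\right)} - \frac{449}{354} = - \frac{4}{7 \left(- \frac{29}{34}\right)} - \frac{449}{354} = \left(- \frac{4}{7}\right) \left(- \frac{34}{29}\right) - \frac{449}{354} = \frac{136}{203} - \frac{449}{354} = - \frac{43003}{71862}$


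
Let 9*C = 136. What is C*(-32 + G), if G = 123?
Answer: 12376/9 ≈ 1375.1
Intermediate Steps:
C = 136/9 (C = (1/9)*136 = 136/9 ≈ 15.111)
C*(-32 + G) = 136*(-32 + 123)/9 = (136/9)*91 = 12376/9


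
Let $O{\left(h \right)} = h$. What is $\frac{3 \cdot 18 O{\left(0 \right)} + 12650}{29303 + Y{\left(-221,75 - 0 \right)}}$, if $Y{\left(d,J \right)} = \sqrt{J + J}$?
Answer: $\frac{370682950}{858665659} - \frac{63250 \sqrt{6}}{858665659} \approx 0.43152$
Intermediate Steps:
$Y{\left(d,J \right)} = \sqrt{2} \sqrt{J}$ ($Y{\left(d,J \right)} = \sqrt{2 J} = \sqrt{2} \sqrt{J}$)
$\frac{3 \cdot 18 O{\left(0 \right)} + 12650}{29303 + Y{\left(-221,75 - 0 \right)}} = \frac{3 \cdot 18 \cdot 0 + 12650}{29303 + \sqrt{2} \sqrt{75 - 0}} = \frac{54 \cdot 0 + 12650}{29303 + \sqrt{2} \sqrt{75 + 0}} = \frac{0 + 12650}{29303 + \sqrt{2} \sqrt{75}} = \frac{12650}{29303 + \sqrt{2} \cdot 5 \sqrt{3}} = \frac{12650}{29303 + 5 \sqrt{6}}$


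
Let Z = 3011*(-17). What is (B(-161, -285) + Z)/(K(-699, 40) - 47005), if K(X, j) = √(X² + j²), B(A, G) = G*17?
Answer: 164611510/138061239 + 3502*√490201/138061239 ≈ 1.2101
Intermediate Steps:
B(A, G) = 17*G
Z = -51187
(B(-161, -285) + Z)/(K(-699, 40) - 47005) = (17*(-285) - 51187)/(√((-699)² + 40²) - 47005) = (-4845 - 51187)/(√(488601 + 1600) - 47005) = -56032/(√490201 - 47005) = -56032/(-47005 + √490201)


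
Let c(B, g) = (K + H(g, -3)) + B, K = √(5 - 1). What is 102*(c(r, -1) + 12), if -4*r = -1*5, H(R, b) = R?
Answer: 2907/2 ≈ 1453.5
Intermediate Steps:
r = 5/4 (r = -(-1)*5/4 = -¼*(-5) = 5/4 ≈ 1.2500)
K = 2 (K = √4 = 2)
c(B, g) = 2 + B + g (c(B, g) = (2 + g) + B = 2 + B + g)
102*(c(r, -1) + 12) = 102*((2 + 5/4 - 1) + 12) = 102*(9/4 + 12) = 102*(57/4) = 2907/2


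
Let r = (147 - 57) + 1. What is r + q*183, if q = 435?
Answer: 79696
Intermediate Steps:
r = 91 (r = 90 + 1 = 91)
r + q*183 = 91 + 435*183 = 91 + 79605 = 79696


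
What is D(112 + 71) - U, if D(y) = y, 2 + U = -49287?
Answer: 49472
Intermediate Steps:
U = -49289 (U = -2 - 49287 = -49289)
D(112 + 71) - U = (112 + 71) - 1*(-49289) = 183 + 49289 = 49472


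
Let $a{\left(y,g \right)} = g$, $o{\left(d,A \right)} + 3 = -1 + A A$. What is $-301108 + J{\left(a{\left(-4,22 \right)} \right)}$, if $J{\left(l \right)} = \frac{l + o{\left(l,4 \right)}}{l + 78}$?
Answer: $- \frac{15055383}{50} \approx -3.0111 \cdot 10^{5}$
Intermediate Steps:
$o{\left(d,A \right)} = -4 + A^{2}$ ($o{\left(d,A \right)} = -3 + \left(-1 + A A\right) = -3 + \left(-1 + A^{2}\right) = -4 + A^{2}$)
$J{\left(l \right)} = \frac{12 + l}{78 + l}$ ($J{\left(l \right)} = \frac{l - \left(4 - 4^{2}\right)}{l + 78} = \frac{l + \left(-4 + 16\right)}{78 + l} = \frac{l + 12}{78 + l} = \frac{12 + l}{78 + l}$)
$-301108 + J{\left(a{\left(-4,22 \right)} \right)} = -301108 + \frac{12 + 22}{78 + 22} = -301108 + \frac{1}{100} \cdot 34 = -301108 + \frac{17}{50} = - \frac{15055383}{50}$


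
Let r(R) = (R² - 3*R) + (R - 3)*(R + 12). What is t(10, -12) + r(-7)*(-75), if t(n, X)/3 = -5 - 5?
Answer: -1530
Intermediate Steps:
r(R) = R² - 3*R + (-3 + R)*(12 + R) (r(R) = (R² - 3*R) + (-3 + R)*(12 + R) = R² - 3*R + (-3 + R)*(12 + R))
t(n, X) = -30 (t(n, X) = 3*(-5 - 5) = 3*(-10) = -30)
t(10, -12) + r(-7)*(-75) = -30 + (-36 + 2*(-7)² + 6*(-7))*(-75) = -30 + (-36 + 2*49 - 42)*(-75) = -30 + (-36 + 98 - 42)*(-75) = -30 + 20*(-75) = -30 - 1500 = -1530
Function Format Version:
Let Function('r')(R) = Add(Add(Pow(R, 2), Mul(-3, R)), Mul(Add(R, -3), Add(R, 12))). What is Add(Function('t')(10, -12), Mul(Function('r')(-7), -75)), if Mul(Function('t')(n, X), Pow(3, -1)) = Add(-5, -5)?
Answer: -1530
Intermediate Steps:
Function('r')(R) = Add(Pow(R, 2), Mul(-3, R), Mul(Add(-3, R), Add(12, R))) (Function('r')(R) = Add(Add(Pow(R, 2), Mul(-3, R)), Mul(Add(-3, R), Add(12, R))) = Add(Pow(R, 2), Mul(-3, R), Mul(Add(-3, R), Add(12, R))))
Function('t')(n, X) = -30 (Function('t')(n, X) = Mul(3, Add(-5, -5)) = Mul(3, -10) = -30)
Add(Function('t')(10, -12), Mul(Function('r')(-7), -75)) = Add(-30, Mul(Add(-36, Mul(2, Pow(-7, 2)), Mul(6, -7)), -75)) = Add(-30, Mul(Add(-36, Mul(2, 49), -42), -75)) = Add(-30, Mul(Add(-36, 98, -42), -75)) = Add(-30, Mul(20, -75)) = Add(-30, -1500) = -1530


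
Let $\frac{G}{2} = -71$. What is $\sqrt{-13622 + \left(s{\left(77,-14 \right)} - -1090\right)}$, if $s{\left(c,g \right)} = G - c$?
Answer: $i \sqrt{12751} \approx 112.92 i$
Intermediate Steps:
$G = -142$ ($G = 2 \left(-71\right) = -142$)
$s{\left(c,g \right)} = -142 - c$
$\sqrt{-13622 + \left(s{\left(77,-14 \right)} - -1090\right)} = \sqrt{-13622 - -871} = \sqrt{-13622 + \left(\left(-142 - 77\right) + 1090\right)} = \sqrt{-13622 + \left(-219 + 1090\right)} = \sqrt{-13622 + 871} = \sqrt{-12751} = i \sqrt{12751}$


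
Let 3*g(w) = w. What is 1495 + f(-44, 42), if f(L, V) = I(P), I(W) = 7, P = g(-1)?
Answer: 1502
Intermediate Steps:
g(w) = w/3
P = -⅓ (P = (⅓)*(-1) = -⅓ ≈ -0.33333)
f(L, V) = 7
1495 + f(-44, 42) = 1495 + 7 = 1502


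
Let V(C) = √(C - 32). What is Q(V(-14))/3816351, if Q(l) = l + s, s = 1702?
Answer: 1702/3816351 + I*√46/3816351 ≈ 0.00044598 + 1.7772e-6*I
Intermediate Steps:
V(C) = √(-32 + C)
Q(l) = 1702 + l (Q(l) = l + 1702 = 1702 + l)
Q(V(-14))/3816351 = (1702 + √(-32 - 14))/3816351 = (1702 + √(-46))*(1/3816351) = (1702 + I*√46)*(1/3816351) = 1702/3816351 + I*√46/3816351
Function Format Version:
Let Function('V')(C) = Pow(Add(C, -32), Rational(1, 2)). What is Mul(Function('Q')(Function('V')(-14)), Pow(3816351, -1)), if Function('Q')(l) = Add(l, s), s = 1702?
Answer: Add(Rational(1702, 3816351), Mul(Rational(1, 3816351), I, Pow(46, Rational(1, 2)))) ≈ Add(0.00044598, Mul(1.7772e-6, I))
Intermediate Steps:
Function('V')(C) = Pow(Add(-32, C), Rational(1, 2))
Function('Q')(l) = Add(1702, l) (Function('Q')(l) = Add(l, 1702) = Add(1702, l))
Mul(Function('Q')(Function('V')(-14)), Pow(3816351, -1)) = Mul(Add(1702, Pow(Add(-32, -14), Rational(1, 2))), Pow(3816351, -1)) = Mul(Add(1702, Pow(-46, Rational(1, 2))), Rational(1, 3816351)) = Mul(Add(1702, Mul(I, Pow(46, Rational(1, 2)))), Rational(1, 3816351)) = Add(Rational(1702, 3816351), Mul(Rational(1, 3816351), I, Pow(46, Rational(1, 2))))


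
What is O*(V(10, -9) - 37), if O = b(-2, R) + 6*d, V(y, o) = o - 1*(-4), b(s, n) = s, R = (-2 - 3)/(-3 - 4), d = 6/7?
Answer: -132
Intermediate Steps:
d = 6/7 (d = 6*(⅐) = 6/7 ≈ 0.85714)
R = 5/7 (R = -5/(-7) = -5*(-⅐) = 5/7 ≈ 0.71429)
V(y, o) = 4 + o (V(y, o) = o + 4 = 4 + o)
O = 22/7 (O = -2 + 6*(6/7) = -2 + 36/7 = 22/7 ≈ 3.1429)
O*(V(10, -9) - 37) = 22*((4 - 9) - 37)/7 = 22*(-5 - 37)/7 = (22/7)*(-42) = -132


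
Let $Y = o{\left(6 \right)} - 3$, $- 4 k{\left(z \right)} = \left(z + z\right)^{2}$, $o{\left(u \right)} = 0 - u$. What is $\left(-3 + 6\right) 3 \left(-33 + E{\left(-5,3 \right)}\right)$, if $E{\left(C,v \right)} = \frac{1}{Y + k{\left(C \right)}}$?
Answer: $- \frac{10107}{34} \approx -297.26$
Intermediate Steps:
$o{\left(u \right)} = - u$
$k{\left(z \right)} = - z^{2}$ ($k{\left(z \right)} = - \frac{\left(z + z\right)^{2}}{4} = - \frac{\left(2 z\right)^{2}}{4} = - \frac{4 z^{2}}{4} = - z^{2}$)
$Y = -9$ ($Y = \left(-1\right) 6 - 3 = -6 - 3 = -9$)
$E{\left(C,v \right)} = \frac{1}{-9 - C^{2}}$
$\left(-3 + 6\right) 3 \left(-33 + E{\left(-5,3 \right)}\right) = \left(-3 + 6\right) 3 \left(-33 - \frac{1}{9 + \left(-5\right)^{2}}\right) = 3 \cdot 3 \left(-33 - \frac{1}{9 + 25}\right) = 9 \left(-33 - \frac{1}{34}\right) = 9 \left(- \frac{1123}{34}\right) = - \frac{10107}{34}$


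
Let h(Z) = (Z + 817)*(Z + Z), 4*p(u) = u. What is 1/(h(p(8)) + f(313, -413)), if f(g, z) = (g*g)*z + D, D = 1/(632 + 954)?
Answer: -1586/64166262705 ≈ -2.4717e-8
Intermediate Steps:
D = 1/1586 ≈ 0.00063052
p(u) = u/4
h(Z) = 2*Z*(817 + Z) (h(Z) = (817 + Z)*(2*Z) = 2*Z*(817 + Z))
f(g, z) = 1/1586 + z*g² (f(g, z) = (g*g)*z + 1/1586 = g²*z + 1/1586 = z*g² + 1/1586 = 1/1586 + z*g²)
1/(h(p(8)) + f(313, -413)) = 1/(2*((¼)*8)*(817 + (¼)*8) + (1/1586 - 413*313²)) = 1/(2*2*(817 + 2) + (1/1586 - 413*97969)) = 1/(2*2*819 + (1/1586 - 40461197)) = 1/(3276 - 64171458441/1586) = 1/(-64166262705/1586) = -1586/64166262705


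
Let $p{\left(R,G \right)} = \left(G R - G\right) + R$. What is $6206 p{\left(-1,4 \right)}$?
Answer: $-55854$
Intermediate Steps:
$p{\left(R,G \right)} = R - G + G R$ ($p{\left(R,G \right)} = \left(- G + G R\right) + R = R - G + G R$)
$6206 p{\left(-1,4 \right)} = 6206 \left(-1 - 4 + 4 \left(-1\right)\right) = 6206 \left(-1 - 4 - 4\right) = 6206 \left(-9\right) = -55854$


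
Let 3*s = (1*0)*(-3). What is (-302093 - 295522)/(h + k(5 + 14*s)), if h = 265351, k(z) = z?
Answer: -199205/88452 ≈ -2.2521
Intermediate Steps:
s = 0 (s = ((1*0)*(-3))/3 = (0*(-3))/3 = (1/3)*0 = 0)
(-302093 - 295522)/(h + k(5 + 14*s)) = (-302093 - 295522)/(265351 + (5 + 14*0)) = -597615/(265351 + (5 + 0)) = -597615/(265351 + 5) = -597615/265356 = -597615*1/265356 = -199205/88452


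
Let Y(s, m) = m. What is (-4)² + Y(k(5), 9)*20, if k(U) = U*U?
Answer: 196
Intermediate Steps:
k(U) = U²
(-4)² + Y(k(5), 9)*20 = (-4)² + 9*20 = 16 + 180 = 196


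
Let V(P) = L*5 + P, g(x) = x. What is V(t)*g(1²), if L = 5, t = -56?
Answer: -31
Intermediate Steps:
V(P) = 25 + P (V(P) = 5*5 + P = 25 + P)
V(t)*g(1²) = (25 - 56)*1² = -31*1 = -31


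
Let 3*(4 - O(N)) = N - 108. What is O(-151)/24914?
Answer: 271/74742 ≈ 0.0036258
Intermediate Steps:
O(N) = 40 - N/3 (O(N) = 4 - (N - 108)/3 = 4 - (-108 + N)/3 = 4 + (36 - N/3) = 40 - N/3)
O(-151)/24914 = (40 - ⅓*(-151))/24914 = (40 + 151/3)*(1/24914) = (271/3)*(1/24914) = 271/74742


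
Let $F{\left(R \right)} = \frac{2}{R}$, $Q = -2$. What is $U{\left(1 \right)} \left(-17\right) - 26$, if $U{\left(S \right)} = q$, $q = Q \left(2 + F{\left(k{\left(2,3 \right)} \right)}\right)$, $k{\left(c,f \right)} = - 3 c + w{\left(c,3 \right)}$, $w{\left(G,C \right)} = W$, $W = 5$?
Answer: $-26$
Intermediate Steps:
$w{\left(G,C \right)} = 5$
$k{\left(c,f \right)} = 5 - 3 c$ ($k{\left(c,f \right)} = - 3 c + 5 = 5 - 3 c$)
$q = 0$ ($q = - 2 \left(2 + \frac{2}{5 - 6}\right) = - 2 \left(2 + \frac{2}{-1}\right) = - 2 \left(2 + 2 \left(-1\right)\right) = - 2 \left(2 - 2\right) = \left(-2\right) 0 = 0$)
$U{\left(S \right)} = 0$
$U{\left(1 \right)} \left(-17\right) - 26 = 0 \left(-17\right) - 26 = 0 - 26 = -26$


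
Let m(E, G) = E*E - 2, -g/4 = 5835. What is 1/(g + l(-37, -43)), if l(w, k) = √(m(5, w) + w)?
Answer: -11670/272377807 - I*√14/544755614 ≈ -4.2845e-5 - 6.8685e-9*I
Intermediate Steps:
g = -23340 (g = -4*5835 = -23340)
m(E, G) = -2 + E² (m(E, G) = E² - 2 = -2 + E²)
l(w, k) = √(23 + w) (l(w, k) = √((-2 + 5²) + w) = √((-2 + 25) + w) = √(23 + w))
1/(g + l(-37, -43)) = 1/(-23340 + √(23 - 37)) = 1/(-23340 + √(-14)) = 1/(-23340 + I*√14)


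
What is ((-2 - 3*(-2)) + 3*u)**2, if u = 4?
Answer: 256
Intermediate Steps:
((-2 - 3*(-2)) + 3*u)**2 = ((-2 - 3*(-2)) + 3*4)**2 = ((-2 + 6) + 12)**2 = (4 + 12)**2 = 16**2 = 256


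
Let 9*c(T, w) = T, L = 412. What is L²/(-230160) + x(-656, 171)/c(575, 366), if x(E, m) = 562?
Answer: 13331831/1654275 ≈ 8.0590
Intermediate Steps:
c(T, w) = T/9
L²/(-230160) + x(-656, 171)/c(575, 366) = 412²/(-230160) + 562/(((⅑)*575)) = 169744*(-1/230160) + 562/(575/9) = -10609/14385 + 562*(9/575) = -10609/14385 + 5058/575 = 13331831/1654275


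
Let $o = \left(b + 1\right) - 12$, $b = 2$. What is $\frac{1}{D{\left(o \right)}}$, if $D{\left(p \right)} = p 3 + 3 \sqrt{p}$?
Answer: $- \frac{1}{30} - \frac{i}{90} \approx -0.033333 - 0.011111 i$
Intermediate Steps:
$o = -9$ ($o = \left(2 + 1\right) - 12 = 3 - 12 = -9$)
$D{\left(p \right)} = 3 p + 3 \sqrt{p}$
$\frac{1}{D{\left(o \right)}} = \frac{1}{3 \left(-9\right) + 3 \sqrt{-9}} = \frac{1}{-27 + 3 \cdot 3 i} = \frac{1}{-27 + 9 i} = \frac{-27 - 9 i}{810}$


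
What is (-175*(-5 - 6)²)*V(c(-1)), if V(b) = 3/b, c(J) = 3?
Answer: -21175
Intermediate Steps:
(-175*(-5 - 6)²)*V(c(-1)) = (-175*(-5 - 6)²)*(3/3) = (-175*(-11)²)*(3*(⅓)) = -175*121*1 = -21175*1 = -21175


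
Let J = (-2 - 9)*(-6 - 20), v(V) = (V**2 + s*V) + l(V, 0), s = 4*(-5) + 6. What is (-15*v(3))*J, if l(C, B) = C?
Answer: 128700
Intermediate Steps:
s = -14 (s = -20 + 6 = -14)
v(V) = V**2 - 13*V (v(V) = (V**2 - 14*V) + V = V**2 - 13*V)
J = 286 (J = -11*(-26) = 286)
(-15*v(3))*J = -45*(-13 + 3)*286 = -45*(-10)*286 = -15*(-30)*286 = 450*286 = 128700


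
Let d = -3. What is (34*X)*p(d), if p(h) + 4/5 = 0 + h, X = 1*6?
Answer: -3876/5 ≈ -775.20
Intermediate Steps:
X = 6
p(h) = -4/5 + h (p(h) = -4/5 + (0 + h) = -4/5 + h)
(34*X)*p(d) = (34*6)*(-4/5 - 3) = 204*(-19/5) = -3876/5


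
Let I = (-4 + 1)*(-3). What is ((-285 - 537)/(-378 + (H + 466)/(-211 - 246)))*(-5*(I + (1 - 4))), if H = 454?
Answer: -5634810/86833 ≈ -64.892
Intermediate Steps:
I = 9 (I = -3*(-3) = 9)
((-285 - 537)/(-378 + (H + 466)/(-211 - 246)))*(-5*(I + (1 - 4))) = ((-285 - 537)/(-378 + (454 + 466)/(-211 - 246)))*(-5*(9 + (1 - 4))) = (-822/(-378 + 920/(-457)))*(-5*(9 - 3)) = (-822/(-378 + 920*(-1/457)))*(-5*6) = -822/(-378 - 920/457)*(-30) = -822/(-173666/457)*(-30) = -822*(-457/173666)*(-30) = (187827/86833)*(-30) = -5634810/86833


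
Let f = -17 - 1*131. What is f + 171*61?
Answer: 10283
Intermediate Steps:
f = -148 (f = -17 - 131 = -148)
f + 171*61 = -148 + 171*61 = -148 + 10431 = 10283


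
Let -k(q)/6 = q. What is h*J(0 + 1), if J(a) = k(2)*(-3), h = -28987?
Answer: -1043532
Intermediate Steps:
k(q) = -6*q
J(a) = 36 (J(a) = -6*2*(-3) = -12*(-3) = 36)
h*J(0 + 1) = -28987*36 = -1043532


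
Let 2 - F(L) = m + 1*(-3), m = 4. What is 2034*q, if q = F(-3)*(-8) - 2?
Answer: -20340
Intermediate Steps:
F(L) = 1 (F(L) = 2 - (4 + 1*(-3)) = 2 - (4 - 3) = 2 - 1*1 = 2 - 1 = 1)
q = -10 (q = 1*(-8) - 2 = -8 - 2 = -10)
2034*q = 2034*(-10) = -20340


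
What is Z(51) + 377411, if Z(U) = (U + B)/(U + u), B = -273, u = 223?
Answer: 51705196/137 ≈ 3.7741e+5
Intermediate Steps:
Z(U) = (-273 + U)/(223 + U) (Z(U) = (U - 273)/(U + 223) = (-273 + U)/(223 + U))
Z(51) + 377411 = (-273 + 51)/(223 + 51) + 377411 = -222/274 + 377411 = (1/274)*(-222) + 377411 = -111/137 + 377411 = 51705196/137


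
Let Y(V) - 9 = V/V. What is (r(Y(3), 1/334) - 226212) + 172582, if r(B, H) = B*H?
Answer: -8956205/167 ≈ -53630.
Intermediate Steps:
Y(V) = 10 (Y(V) = 9 + V/V = 9 + 1 = 10)
(r(Y(3), 1/334) - 226212) + 172582 = (10/334 - 226212) + 172582 = (10*(1/334) - 226212) + 172582 = (5/167 - 226212) + 172582 = -37777399/167 + 172582 = -8956205/167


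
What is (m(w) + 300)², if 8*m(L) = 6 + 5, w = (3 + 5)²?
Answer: 5812921/64 ≈ 90827.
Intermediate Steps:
w = 64 (w = 8² = 64)
m(L) = 11/8 (m(L) = (6 + 5)/8 = (⅛)*11 = 11/8)
(m(w) + 300)² = (11/8 + 300)² = (2411/8)² = 5812921/64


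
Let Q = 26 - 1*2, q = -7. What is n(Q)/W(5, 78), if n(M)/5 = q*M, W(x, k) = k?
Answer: -140/13 ≈ -10.769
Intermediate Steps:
Q = 24 (Q = 26 - 2 = 24)
n(M) = -35*M (n(M) = 5*(-7*M) = -35*M)
n(Q)/W(5, 78) = -35*24/78 = -840*1/78 = -140/13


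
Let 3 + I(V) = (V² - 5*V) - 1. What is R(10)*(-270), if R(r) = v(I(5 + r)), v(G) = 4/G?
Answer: -540/73 ≈ -7.3973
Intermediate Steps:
I(V) = -4 + V² - 5*V (I(V) = -3 + ((V² - 5*V) - 1) = -3 + (-1 + V² - 5*V) = -4 + V² - 5*V)
R(r) = 4/(-29 + (5 + r)² - 5*r) (R(r) = 4/(-4 + (5 + r)² - 5*(5 + r)) = 4/(-4 + (5 + r)² + (-25 - 5*r)) = 4/(-29 + (5 + r)² - 5*r))
R(10)*(-270) = (4/(-4 + 10² + 5*10))*(-270) = (4/(-4 + 100 + 50))*(-270) = (4/146)*(-270) = (4*(1/146))*(-270) = (2/73)*(-270) = -540/73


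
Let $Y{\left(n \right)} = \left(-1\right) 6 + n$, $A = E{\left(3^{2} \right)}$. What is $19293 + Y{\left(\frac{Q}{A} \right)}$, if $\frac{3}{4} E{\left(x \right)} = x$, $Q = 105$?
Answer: $\frac{77183}{4} \approx 19296.0$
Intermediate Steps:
$E{\left(x \right)} = \frac{4 x}{3}$
$A = 12$ ($A = \frac{4 \cdot 3^{2}}{3} = \frac{4}{3} \cdot 9 = 12$)
$Y{\left(n \right)} = -6 + n$
$19293 + Y{\left(\frac{Q}{A} \right)} = 19293 - \left(6 - \frac{105}{12}\right) = 19293 + \left(-6 + 105 \cdot \frac{1}{12}\right) = 19293 + \left(-6 + \frac{35}{4}\right) = 19293 + \frac{11}{4} = \frac{77183}{4}$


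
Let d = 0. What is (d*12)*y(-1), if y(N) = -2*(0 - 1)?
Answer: 0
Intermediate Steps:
y(N) = 2 (y(N) = -2*(-1) = 2)
(d*12)*y(-1) = (0*12)*2 = 0*2 = 0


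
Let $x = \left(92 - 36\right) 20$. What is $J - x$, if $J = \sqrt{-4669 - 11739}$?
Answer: $-1120 + 2 i \sqrt{4102} \approx -1120.0 + 128.09 i$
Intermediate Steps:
$J = 2 i \sqrt{4102}$ ($J = \sqrt{-16408} = 2 i \sqrt{4102} \approx 128.09 i$)
$x = 1120$ ($x = 56 \cdot 20 = 1120$)
$J - x = 2 i \sqrt{4102} - 1120 = -1120 + 2 i \sqrt{4102}$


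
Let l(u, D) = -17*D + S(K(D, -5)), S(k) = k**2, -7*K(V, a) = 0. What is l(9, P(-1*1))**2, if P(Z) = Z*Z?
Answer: 289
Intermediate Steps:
K(V, a) = 0 (K(V, a) = -1/7*0 = 0)
P(Z) = Z**2
l(u, D) = -17*D (l(u, D) = -17*D + 0**2 = -17*D + 0 = -17*D)
l(9, P(-1*1))**2 = (-17*(-1*1)**2)**2 = (-17*(-1)**2)**2 = (-17*1)**2 = (-17)**2 = 289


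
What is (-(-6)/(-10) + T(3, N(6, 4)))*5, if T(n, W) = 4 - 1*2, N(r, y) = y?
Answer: 7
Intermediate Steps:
T(n, W) = 2 (T(n, W) = 4 - 2 = 2)
(-(-6)/(-10) + T(3, N(6, 4)))*5 = (-(-6)/(-10) + 2)*5 = (-(-6)*(-1)/10 + 2)*5 = (-1*⅗ + 2)*5 = (-⅗ + 2)*5 = (7/5)*5 = 7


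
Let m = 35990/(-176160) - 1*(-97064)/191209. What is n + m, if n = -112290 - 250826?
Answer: -1223096306532071/3368337744 ≈ -3.6312e+5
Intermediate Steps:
n = -363116
m = 1021718233/3368337744 (m = 35990*(-1/176160) + 97064*(1/191209) = -3599/17616 + 97064/191209 = 1021718233/3368337744 ≈ 0.30333)
n + m = -363116 + 1021718233/3368337744 = -1223096306532071/3368337744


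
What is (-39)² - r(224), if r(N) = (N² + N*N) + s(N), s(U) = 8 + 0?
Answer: -98839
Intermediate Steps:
s(U) = 8
r(N) = 8 + 2*N² (r(N) = (N² + N*N) + 8 = (N² + N²) + 8 = 2*N² + 8 = 8 + 2*N²)
(-39)² - r(224) = (-39)² - (8 + 2*224²) = 1521 - (8 + 2*50176) = 1521 - (8 + 100352) = 1521 - 1*100360 = 1521 - 100360 = -98839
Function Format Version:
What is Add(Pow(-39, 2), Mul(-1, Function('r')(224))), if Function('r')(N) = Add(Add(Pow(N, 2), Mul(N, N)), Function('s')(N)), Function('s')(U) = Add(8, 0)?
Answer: -98839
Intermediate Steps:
Function('s')(U) = 8
Function('r')(N) = Add(8, Mul(2, Pow(N, 2))) (Function('r')(N) = Add(Add(Pow(N, 2), Mul(N, N)), 8) = Add(Add(Pow(N, 2), Pow(N, 2)), 8) = Add(Mul(2, Pow(N, 2)), 8) = Add(8, Mul(2, Pow(N, 2))))
Add(Pow(-39, 2), Mul(-1, Function('r')(224))) = Add(Pow(-39, 2), Mul(-1, Add(8, Mul(2, Pow(224, 2))))) = Add(1521, Mul(-1, Add(8, Mul(2, 50176)))) = Add(1521, Mul(-1, Add(8, 100352))) = Add(1521, Mul(-1, 100360)) = Add(1521, -100360) = -98839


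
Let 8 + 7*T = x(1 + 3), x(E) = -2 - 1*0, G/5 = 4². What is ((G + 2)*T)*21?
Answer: -2460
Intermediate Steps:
G = 80 (G = 5*4² = 5*16 = 80)
x(E) = -2 (x(E) = -2 + 0 = -2)
T = -10/7 (T = -8/7 + (⅐)*(-2) = -8/7 - 2/7 = -10/7 ≈ -1.4286)
((G + 2)*T)*21 = ((80 + 2)*(-10/7))*21 = (82*(-10/7))*21 = -820/7*21 = -2460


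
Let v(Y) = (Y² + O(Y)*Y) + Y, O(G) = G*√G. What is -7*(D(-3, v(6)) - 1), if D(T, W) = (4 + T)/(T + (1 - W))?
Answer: 10143/1460 + 63*√6/1460 ≈ 7.0530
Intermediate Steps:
O(G) = G^(3/2)
v(Y) = Y + Y² + Y^(5/2) (v(Y) = (Y² + Y^(3/2)*Y) + Y = (Y² + Y^(5/2)) + Y = Y + Y² + Y^(5/2))
D(T, W) = (4 + T)/(1 + T - W)
-7*(D(-3, v(6)) - 1) = -7*((4 - 3)/(1 - 3 - 6*(1 + 6 + 6^(3/2))) - 1) = -7*(1/(1 - 3 - 6*(1 + 6 + 6*√6)) - 1) = -7*(1/(1 - 3 - 6*(7 + 6*√6)) - 1) = -7*(1/(1 - 3 - (42 + 36*√6)) - 1) = -7*(1/(1 - 3 + (-42 - 36*√6)) - 1) = -7*(1/(-44 - 36*√6) - 1) = -7*(-1 + 1/(-44 - 36*√6)) = 7 - 7/(-44 - 36*√6)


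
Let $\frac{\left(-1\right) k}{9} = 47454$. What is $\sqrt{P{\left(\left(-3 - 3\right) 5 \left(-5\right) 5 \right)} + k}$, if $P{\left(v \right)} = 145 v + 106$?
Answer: $11 i \sqrt{2630} \approx 564.12 i$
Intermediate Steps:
$k = -427086$ ($k = \left(-9\right) 47454 = -427086$)
$P{\left(v \right)} = 106 + 145 v$
$\sqrt{P{\left(\left(-3 - 3\right) 5 \left(-5\right) 5 \right)} + k} = \sqrt{\left(106 + 145 \left(-3 - 3\right) 5 \left(-5\right) 5\right) - 427086} = \sqrt{\left(106 + 145 \left(-6\right) 5 \left(-5\right) 5\right) - 427086} = \sqrt{\left(106 + 145 \left(-30\right) \left(-5\right) 5\right) - 427086} = \sqrt{\left(106 + 145 \cdot 150 \cdot 5\right) - 427086} = \sqrt{\left(106 + 145 \cdot 750\right) - 427086} = \sqrt{\left(106 + 108750\right) - 427086} = \sqrt{108856 - 427086} = \sqrt{-318230} = 11 i \sqrt{2630}$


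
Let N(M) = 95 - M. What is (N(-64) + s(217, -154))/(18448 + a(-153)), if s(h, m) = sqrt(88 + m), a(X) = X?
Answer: 159/18295 + I*sqrt(66)/18295 ≈ 0.0086909 + 0.00044406*I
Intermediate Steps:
(N(-64) + s(217, -154))/(18448 + a(-153)) = ((95 - 1*(-64)) + sqrt(88 - 154))/(18448 - 153) = ((95 + 64) + sqrt(-66))/18295 = (159 + I*sqrt(66))*(1/18295) = 159/18295 + I*sqrt(66)/18295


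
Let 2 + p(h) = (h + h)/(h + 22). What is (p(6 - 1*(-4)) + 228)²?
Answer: 3286969/64 ≈ 51359.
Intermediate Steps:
p(h) = -2 + 2*h/(22 + h) (p(h) = -2 + (h + h)/(h + 22) = -2 + (2*h)/(22 + h) = -2 + 2*h/(22 + h))
(p(6 - 1*(-4)) + 228)² = (-44/(22 + (6 - 1*(-4))) + 228)² = (-44/(22 + (6 + 4)) + 228)² = (-44/(22 + 10) + 228)² = (-44/32 + 228)² = (-44*1/32 + 228)² = (-11/8 + 228)² = (1813/8)² = 3286969/64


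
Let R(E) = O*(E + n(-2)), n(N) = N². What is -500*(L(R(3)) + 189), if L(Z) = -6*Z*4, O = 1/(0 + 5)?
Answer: -77700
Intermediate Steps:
O = ⅕ (O = 1/5 = ⅕ ≈ 0.20000)
R(E) = ⅘ + E/5 (R(E) = (E + (-2)²)/5 = (E + 4)/5 = (4 + E)/5 = ⅘ + E/5)
L(Z) = -24*Z
-500*(L(R(3)) + 189) = -500*(-24*(⅘ + (⅕)*3) + 189) = -500*(-24*(⅘ + ⅗) + 189) = -500*(-24*7/5 + 189) = -500*(-168/5 + 189) = -500*777/5 = -77700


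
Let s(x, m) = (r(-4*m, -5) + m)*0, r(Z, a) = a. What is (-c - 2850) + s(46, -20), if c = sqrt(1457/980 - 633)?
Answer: -2850 - I*sqrt(3094415)/70 ≈ -2850.0 - 25.13*I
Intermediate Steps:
c = I*sqrt(3094415)/70 (c = sqrt(1457*(1/980) - 633) = sqrt(1457/980 - 633) = sqrt(-618883/980) = I*sqrt(3094415)/70 ≈ 25.13*I)
s(x, m) = 0 (s(x, m) = (-5 + m)*0 = 0)
(-c - 2850) + s(46, -20) = (-I*sqrt(3094415)/70 - 2850) + 0 = (-2850 - I*sqrt(3094415)/70) + 0 = -2850 - I*sqrt(3094415)/70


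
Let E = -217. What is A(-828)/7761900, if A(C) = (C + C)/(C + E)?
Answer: 138/675932125 ≈ 2.0416e-7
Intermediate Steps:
A(C) = 2*C/(-217 + C) (A(C) = (C + C)/(C - 217) = (2*C)/(-217 + C) = 2*C/(-217 + C))
A(-828)/7761900 = (2*(-828)/(-217 - 828))/7761900 = (2*(-828)/(-1045))*(1/7761900) = (2*(-828)*(-1/1045))*(1/7761900) = (1656/1045)*(1/7761900) = 138/675932125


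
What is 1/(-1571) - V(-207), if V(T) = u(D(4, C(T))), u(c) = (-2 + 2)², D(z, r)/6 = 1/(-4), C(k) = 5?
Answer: -1/1571 ≈ -0.00063654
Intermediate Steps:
D(z, r) = -3/2 (D(z, r) = 6/(-4) = 6*(-¼) = -3/2)
u(c) = 0 (u(c) = 0² = 0)
V(T) = 0
1/(-1571) - V(-207) = 1/(-1571) - 1*0 = -1/1571 + 0 = -1/1571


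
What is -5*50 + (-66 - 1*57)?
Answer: -373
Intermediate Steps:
-5*50 + (-66 - 1*57) = -250 + (-66 - 57) = -250 - 123 = -373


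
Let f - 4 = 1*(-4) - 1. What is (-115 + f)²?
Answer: 13456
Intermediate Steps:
f = -1 (f = 4 + (1*(-4) - 1) = 4 + (-4 - 1) = 4 - 5 = -1)
(-115 + f)² = (-115 - 1)² = (-116)² = 13456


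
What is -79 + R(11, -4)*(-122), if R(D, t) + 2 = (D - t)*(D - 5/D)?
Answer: -210465/11 ≈ -19133.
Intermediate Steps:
R(D, t) = -2 + (D - t)*(D - 5/D)
-79 + R(11, -4)*(-122) = -79 + (-7 + 11**2 - 1*11*(-4) + 5*(-4)/11)*(-122) = -79 + (-7 + 121 + 44 + 5*(-4)*(1/11))*(-122) = -79 + (-7 + 121 + 44 - 20/11)*(-122) = -79 + (1718/11)*(-122) = -79 - 209596/11 = -210465/11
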